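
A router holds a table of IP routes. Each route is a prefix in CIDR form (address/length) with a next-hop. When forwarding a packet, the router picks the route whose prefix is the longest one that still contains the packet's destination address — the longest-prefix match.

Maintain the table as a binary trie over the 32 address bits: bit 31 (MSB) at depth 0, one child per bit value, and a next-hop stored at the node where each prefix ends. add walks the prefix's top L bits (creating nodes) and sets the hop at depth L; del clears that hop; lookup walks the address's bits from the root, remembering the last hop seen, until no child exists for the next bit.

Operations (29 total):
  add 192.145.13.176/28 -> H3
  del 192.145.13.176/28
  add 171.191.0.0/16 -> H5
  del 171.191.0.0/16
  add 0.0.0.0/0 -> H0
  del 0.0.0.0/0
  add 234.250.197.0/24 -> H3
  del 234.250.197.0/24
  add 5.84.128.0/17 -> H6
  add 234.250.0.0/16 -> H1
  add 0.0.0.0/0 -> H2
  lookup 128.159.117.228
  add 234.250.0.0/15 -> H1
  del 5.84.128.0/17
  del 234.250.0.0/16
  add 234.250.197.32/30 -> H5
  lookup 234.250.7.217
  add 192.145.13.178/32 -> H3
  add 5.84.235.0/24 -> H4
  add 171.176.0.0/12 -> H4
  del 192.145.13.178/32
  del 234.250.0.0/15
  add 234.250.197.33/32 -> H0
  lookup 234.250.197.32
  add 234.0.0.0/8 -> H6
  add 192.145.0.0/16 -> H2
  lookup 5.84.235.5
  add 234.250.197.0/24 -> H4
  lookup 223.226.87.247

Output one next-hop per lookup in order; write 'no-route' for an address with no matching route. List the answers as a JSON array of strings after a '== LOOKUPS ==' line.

Process each operation:
  add 192.145.13.176/28 -> H3 at depth 28
  del 192.145.13.176/28 (clear depth 28)
  add 171.191.0.0/16 -> H5 at depth 16
  del 171.191.0.0/16 (clear depth 16)
  add 0.0.0.0/0 -> H0 at depth 0
  del 0.0.0.0/0 (clear depth 0)
  add 234.250.197.0/24 -> H3 at depth 24
  del 234.250.197.0/24 (clear depth 24)
  add 5.84.128.0/17 -> H6 at depth 17
  add 234.250.0.0/16 -> H1 at depth 16
  add 0.0.0.0/0 -> H2 at depth 0
  ? 128.159.117.228  path d0:H2→d1:-→d2:-  best=H2
  add 234.250.0.0/15 -> H1 at depth 15
  del 5.84.128.0/17 (clear depth 17)
  del 234.250.0.0/16 (clear depth 16)
  add 234.250.197.32/30 -> H5 at depth 30
  ? 234.250.7.217  path d0:H2→d1:-→d2:-→d3:-→d4:-→d5:-→d6:-→d7:-→d8:-→d9:-→d10:-→d11:-→d12:-→d13:-→d14:-→d15:H1→d16:-  best=H1
  add 192.145.13.178/32 -> H3 at depth 32
  add 5.84.235.0/24 -> H4 at depth 24
  add 171.176.0.0/12 -> H4 at depth 12
  del 192.145.13.178/32 (clear depth 32)
  del 234.250.0.0/15 (clear depth 15)
  add 234.250.197.33/32 -> H0 at depth 32
  ? 234.250.197.32  path d0:H2→d1:-→d2:-→d3:-→d4:-→d5:-→d6:-→d7:-→d8:-→d9:-→d10:-→d11:-→d12:-→d13:-→d14:-→d15:-→d16:-→d17:-→d18:-→d19:-→d20:-→d21:-→d22:-→d23:-→d24:-→d25:-→d26:-→d27:-→d28:-→d29:-→d30:H5→d31:-  best=H5
  add 234.0.0.0/8 -> H6 at depth 8
  add 192.145.0.0/16 -> H2 at depth 16
  ? 5.84.235.5  path d0:H2→d1:-→d2:-→d3:-→d4:-→d5:-→d6:-→d7:-→d8:-→d9:-→d10:-→d11:-→d12:-→d13:-→d14:-→d15:-→d16:-→d17:-→d18:-→d19:-→d20:-→d21:-→d22:-→d23:-→d24:H4  best=H4
  add 234.250.197.0/24 -> H4 at depth 24
  ? 223.226.87.247  path d0:H2→d1:-→d2:-→d3:-  best=H2

== LOOKUPS ==
["H2","H1","H5","H4","H2"]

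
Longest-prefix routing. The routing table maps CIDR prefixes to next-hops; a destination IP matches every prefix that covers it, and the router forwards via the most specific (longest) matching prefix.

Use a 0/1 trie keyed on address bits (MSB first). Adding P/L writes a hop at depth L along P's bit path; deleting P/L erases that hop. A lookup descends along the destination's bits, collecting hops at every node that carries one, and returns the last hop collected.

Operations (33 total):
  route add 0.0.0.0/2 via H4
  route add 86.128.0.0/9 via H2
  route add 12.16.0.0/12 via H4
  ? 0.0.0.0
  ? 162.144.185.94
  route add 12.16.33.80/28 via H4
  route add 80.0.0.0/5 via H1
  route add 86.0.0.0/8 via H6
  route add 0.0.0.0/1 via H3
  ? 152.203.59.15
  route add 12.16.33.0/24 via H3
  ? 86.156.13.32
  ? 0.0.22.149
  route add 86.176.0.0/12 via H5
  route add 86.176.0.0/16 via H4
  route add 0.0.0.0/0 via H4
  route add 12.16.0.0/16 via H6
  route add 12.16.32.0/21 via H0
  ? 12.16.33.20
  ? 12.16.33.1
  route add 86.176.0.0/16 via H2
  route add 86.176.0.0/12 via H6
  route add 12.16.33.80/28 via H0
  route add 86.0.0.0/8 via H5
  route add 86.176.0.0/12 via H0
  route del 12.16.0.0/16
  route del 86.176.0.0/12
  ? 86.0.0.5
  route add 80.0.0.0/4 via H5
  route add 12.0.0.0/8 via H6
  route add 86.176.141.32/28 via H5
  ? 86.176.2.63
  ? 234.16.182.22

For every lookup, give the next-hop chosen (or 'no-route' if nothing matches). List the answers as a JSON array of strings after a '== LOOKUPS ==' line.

Process each operation:
  add 0.0.0.0/2 -> H4 at depth 2
  add 86.128.0.0/9 -> H2 at depth 9
  add 12.16.0.0/12 -> H4 at depth 12
  ? 0.0.0.0  path d0:-→d1:-→d2:H4→d3:-→d4:-  best=H4
  ? 162.144.185.94  path d0:-  best=no-route
  add 12.16.33.80/28 -> H4 at depth 28
  add 80.0.0.0/5 -> H1 at depth 5
  add 86.0.0.0/8 -> H6 at depth 8
  add 0.0.0.0/1 -> H3 at depth 1
  ? 152.203.59.15  path d0:-  best=no-route
  add 12.16.33.0/24 -> H3 at depth 24
  ? 86.156.13.32  path d0:-→d1:H3→d2:-→d3:-→d4:-→d5:H1→d6:-→d7:-→d8:H6→d9:H2  best=H2
  ? 0.0.22.149  path d0:-→d1:H3→d2:H4→d3:-→d4:-  best=H4
  add 86.176.0.0/12 -> H5 at depth 12
  add 86.176.0.0/16 -> H4 at depth 16
  add 0.0.0.0/0 -> H4 at depth 0
  add 12.16.0.0/16 -> H6 at depth 16
  add 12.16.32.0/21 -> H0 at depth 21
  ? 12.16.33.20  path d0:H4→d1:H3→d2:H4→d3:-→d4:-→d5:-→d6:-→d7:-→d8:-→d9:-→d10:-→d11:-→d12:H4→d13:-→d14:-→d15:-→d16:H6→d17:-→d18:-→d19:-→d20:-→d21:H0→d22:-→d23:-→d24:H3→d25:-  best=H3
  ? 12.16.33.1  path d0:H4→d1:H3→d2:H4→d3:-→d4:-→d5:-→d6:-→d7:-→d8:-→d9:-→d10:-→d11:-→d12:H4→d13:-→d14:-→d15:-→d16:H6→d17:-→d18:-→d19:-→d20:-→d21:H0→d22:-→d23:-→d24:H3→d25:-  best=H3
  add 86.176.0.0/16 -> H2 at depth 16
  add 86.176.0.0/12 -> H6 at depth 12
  add 12.16.33.80/28 -> H0 at depth 28
  add 86.0.0.0/8 -> H5 at depth 8
  add 86.176.0.0/12 -> H0 at depth 12
  del 12.16.0.0/16 (clear depth 16)
  del 86.176.0.0/12 (clear depth 12)
  ? 86.0.0.5  path d0:H4→d1:H3→d2:-→d3:-→d4:-→d5:H1→d6:-→d7:-→d8:H5  best=H5
  add 80.0.0.0/4 -> H5 at depth 4
  add 12.0.0.0/8 -> H6 at depth 8
  add 86.176.141.32/28 -> H5 at depth 28
  ? 86.176.2.63  path d0:H4→d1:H3→d2:-→d3:-→d4:H5→d5:H1→d6:-→d7:-→d8:H5→d9:H2→d10:-→d11:-→d12:-→d13:-→d14:-→d15:-→d16:H2  best=H2
  ? 234.16.182.22  path d0:H4  best=H4

== LOOKUPS ==
["H4","no-route","no-route","H2","H4","H3","H3","H5","H2","H4"]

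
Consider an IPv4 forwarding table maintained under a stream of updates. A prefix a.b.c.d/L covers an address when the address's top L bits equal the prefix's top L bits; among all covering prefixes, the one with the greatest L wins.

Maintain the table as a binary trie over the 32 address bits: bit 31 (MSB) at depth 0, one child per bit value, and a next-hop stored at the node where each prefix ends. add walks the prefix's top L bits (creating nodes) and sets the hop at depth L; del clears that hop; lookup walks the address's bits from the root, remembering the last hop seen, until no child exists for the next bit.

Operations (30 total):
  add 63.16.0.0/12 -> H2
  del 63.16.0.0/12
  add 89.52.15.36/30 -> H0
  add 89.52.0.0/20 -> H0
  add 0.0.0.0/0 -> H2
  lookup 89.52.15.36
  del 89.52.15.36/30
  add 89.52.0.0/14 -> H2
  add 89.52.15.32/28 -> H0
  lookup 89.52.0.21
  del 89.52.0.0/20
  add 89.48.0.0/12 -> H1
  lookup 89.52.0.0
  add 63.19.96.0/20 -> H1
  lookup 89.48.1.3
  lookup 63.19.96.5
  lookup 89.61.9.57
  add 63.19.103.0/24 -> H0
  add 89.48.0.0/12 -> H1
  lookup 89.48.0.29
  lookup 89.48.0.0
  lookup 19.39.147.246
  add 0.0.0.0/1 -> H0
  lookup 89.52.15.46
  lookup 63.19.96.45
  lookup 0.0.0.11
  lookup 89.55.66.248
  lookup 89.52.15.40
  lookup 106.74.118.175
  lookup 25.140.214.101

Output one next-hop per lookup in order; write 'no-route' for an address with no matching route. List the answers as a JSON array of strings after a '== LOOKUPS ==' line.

Process each operation:
  add 63.16.0.0/12 -> H2 at depth 12
  - 63.16.0.0/12 clear@12
  add 89.52.15.36/30 -> H0 at depth 30
  add 89.52.0.0/20 -> H0 at depth 20
  add 0.0.0.0/0 -> H2 at depth 0
  lookup 89.52.15.36: bits 010110010011010000001111001001 walk d0:H2→d1:-→d2:-→d3:-→d4:-→d5:-→d6:-→d7:-→d8:-→d9:-→d10:-→d11:-→d12:-→d13:-→d14:-→d15:-→d16:-→d17:-→d18:-→d19:-→d20:H0→d21:-→d22:-→d23:-→d24:-→d25:-→d26:-→d27:-→d28:-→d29:-→d30:H0 -> H0
  - 89.52.15.36/30 clear@30
  add 89.52.0.0/14 -> H2 at depth 14
  add 89.52.15.32/28 -> H0 at depth 28
  lookup 89.52.0.21: bits 01011001001101000000 walk d0:H2→d1:-→d2:-→d3:-→d4:-→d5:-→d6:-→d7:-→d8:-→d9:-→d10:-→d11:-→d12:-→d13:-→d14:H2→d15:-→d16:-→d17:-→d18:-→d19:-→d20:H0 -> H0
  - 89.52.0.0/20 clear@20
  add 89.48.0.0/12 -> H1 at depth 12
  lookup 89.52.0.0: bits 01011001001101000000 walk d0:H2→d1:-→d2:-→d3:-→d4:-→d5:-→d6:-→d7:-→d8:-→d9:-→d10:-→d11:-→d12:H1→d13:-→d14:H2→d15:-→d16:-→d17:-→d18:-→d19:-→d20:- -> H2
  add 63.19.96.0/20 -> H1 at depth 20
  lookup 89.48.1.3: bits 0101100100110 walk d0:H2→d1:-→d2:-→d3:-→d4:-→d5:-→d6:-→d7:-→d8:-→d9:-→d10:-→d11:-→d12:H1→d13:- -> H1
  lookup 63.19.96.5: bits 00111111000100110110 walk d0:H2→d1:-→d2:-→d3:-→d4:-→d5:-→d6:-→d7:-→d8:-→d9:-→d10:-→d11:-→d12:-→d13:-→d14:-→d15:-→d16:-→d17:-→d18:-→d19:-→d20:H1 -> H1
  lookup 89.61.9.57: bits 010110010011 walk d0:H2→d1:-→d2:-→d3:-→d4:-→d5:-→d6:-→d7:-→d8:-→d9:-→d10:-→d11:-→d12:H1 -> H1
  add 63.19.103.0/24 -> H0 at depth 24
  add 89.48.0.0/12 -> H1 at depth 12
  lookup 89.48.0.29: bits 0101100100110 walk d0:H2→d1:-→d2:-→d3:-→d4:-→d5:-→d6:-→d7:-→d8:-→d9:-→d10:-→d11:-→d12:H1→d13:- -> H1
  lookup 89.48.0.0: bits 0101100100110 walk d0:H2→d1:-→d2:-→d3:-→d4:-→d5:-→d6:-→d7:-→d8:-→d9:-→d10:-→d11:-→d12:H1→d13:- -> H1
  lookup 19.39.147.246: bits 00 walk d0:H2→d1:-→d2:- -> H2
  add 0.0.0.0/1 -> H0 at depth 1
  lookup 89.52.15.46: bits 0101100100110100000011110010 walk d0:H2→d1:H0→d2:-→d3:-→d4:-→d5:-→d6:-→d7:-→d8:-→d9:-→d10:-→d11:-→d12:H1→d13:-→d14:H2→d15:-→d16:-→d17:-→d18:-→d19:-→d20:-→d21:-→d22:-→d23:-→d24:-→d25:-→d26:-→d27:-→d28:H0 -> H0
  lookup 63.19.96.45: bits 001111110001001101100 walk d0:H2→d1:H0→d2:-→d3:-→d4:-→d5:-→d6:-→d7:-→d8:-→d9:-→d10:-→d11:-→d12:-→d13:-→d14:-→d15:-→d16:-→d17:-→d18:-→d19:-→d20:H1→d21:- -> H1
  lookup 0.0.0.11: bits 00 walk d0:H2→d1:H0→d2:- -> H0
  lookup 89.55.66.248: bits 01011001001101 walk d0:H2→d1:H0→d2:-→d3:-→d4:-→d5:-→d6:-→d7:-→d8:-→d9:-→d10:-→d11:-→d12:H1→d13:-→d14:H2 -> H2
  lookup 89.52.15.40: bits 0101100100110100000011110010 walk d0:H2→d1:H0→d2:-→d3:-→d4:-→d5:-→d6:-→d7:-→d8:-→d9:-→d10:-→d11:-→d12:H1→d13:-→d14:H2→d15:-→d16:-→d17:-→d18:-→d19:-→d20:-→d21:-→d22:-→d23:-→d24:-→d25:-→d26:-→d27:-→d28:H0 -> H0
  lookup 106.74.118.175: bits 01 walk d0:H2→d1:H0→d2:- -> H0
  lookup 25.140.214.101: bits 00 walk d0:H2→d1:H0→d2:- -> H0

== LOOKUPS ==
["H0","H0","H2","H1","H1","H1","H1","H1","H2","H0","H1","H0","H2","H0","H0","H0"]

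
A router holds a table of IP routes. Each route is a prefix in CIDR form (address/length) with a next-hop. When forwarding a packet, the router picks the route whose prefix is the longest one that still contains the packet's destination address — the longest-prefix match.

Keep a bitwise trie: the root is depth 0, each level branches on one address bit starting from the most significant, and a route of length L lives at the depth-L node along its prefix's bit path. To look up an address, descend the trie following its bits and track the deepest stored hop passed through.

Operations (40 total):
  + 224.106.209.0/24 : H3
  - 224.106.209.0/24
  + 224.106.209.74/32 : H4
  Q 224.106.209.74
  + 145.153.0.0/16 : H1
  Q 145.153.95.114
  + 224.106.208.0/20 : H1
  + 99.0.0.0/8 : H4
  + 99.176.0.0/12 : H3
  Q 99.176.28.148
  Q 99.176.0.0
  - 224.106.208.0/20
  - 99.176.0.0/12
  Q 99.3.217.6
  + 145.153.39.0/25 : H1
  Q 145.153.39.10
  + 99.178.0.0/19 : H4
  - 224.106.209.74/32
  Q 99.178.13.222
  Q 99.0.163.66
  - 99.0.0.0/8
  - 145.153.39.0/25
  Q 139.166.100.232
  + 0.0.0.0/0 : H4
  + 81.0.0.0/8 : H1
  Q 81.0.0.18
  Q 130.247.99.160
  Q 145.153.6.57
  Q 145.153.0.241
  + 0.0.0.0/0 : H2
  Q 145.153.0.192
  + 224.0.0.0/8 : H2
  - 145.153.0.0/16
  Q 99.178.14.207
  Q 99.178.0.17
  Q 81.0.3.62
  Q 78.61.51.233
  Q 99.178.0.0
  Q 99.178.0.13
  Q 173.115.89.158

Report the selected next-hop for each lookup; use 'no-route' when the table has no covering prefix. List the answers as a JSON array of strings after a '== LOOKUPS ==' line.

Apply in order:
  add 224.106.209.0/24 -> H3 at depth 24
  - 224.106.209.0/24 clear@24
  add 224.106.209.74/32 -> H4 at depth 32
  Q 224.106.209.74: descend 11100000011010101101000101001010 ; hops seen [H4] ; pick H4
  add 145.153.0.0/16 -> H1 at depth 16
  Q 145.153.95.114: descend 1001000110011001 ; hops seen [H1] ; pick H1
  add 224.106.208.0/20 -> H1 at depth 20
  add 99.0.0.0/8 -> H4 at depth 8
  add 99.176.0.0/12 -> H3 at depth 12
  Q 99.176.28.148: descend 011000111011 ; hops seen [H4,H3] ; pick H3
  Q 99.176.0.0: descend 011000111011 ; hops seen [H4,H3] ; pick H3
  - 224.106.208.0/20 clear@20
  - 99.176.0.0/12 clear@12
  Q 99.3.217.6: descend 01100011 ; hops seen [H4] ; pick H4
  add 145.153.39.0/25 -> H1 at depth 25
  Q 145.153.39.10: descend 1001000110011001001001110 ; hops seen [H1,H1] ; pick H1
  add 99.178.0.0/19 -> H4 at depth 19
  - 224.106.209.74/32 clear@32
  Q 99.178.13.222: descend 0110001110110010000 ; hops seen [H4,H4] ; pick H4
  Q 99.0.163.66: descend 01100011 ; hops seen [H4] ; pick H4
  - 99.0.0.0/8 clear@8
  - 145.153.39.0/25 clear@25
  Q 139.166.100.232: descend 100 ; hops seen [∅] ; pick no-route
  add 0.0.0.0/0 -> H4 at depth 0
  add 81.0.0.0/8 -> H1 at depth 8
  Q 81.0.0.18: descend 01010001 ; hops seen [H4,H1] ; pick H1
  Q 130.247.99.160: descend 100 ; hops seen [H4] ; pick H4
  Q 145.153.6.57: descend 100100011001100100 ; hops seen [H4,H1] ; pick H1
  Q 145.153.0.241: descend 100100011001100100 ; hops seen [H4,H1] ; pick H1
  add 0.0.0.0/0 -> H2 at depth 0
  Q 145.153.0.192: descend 100100011001100100 ; hops seen [H2,H1] ; pick H1
  add 224.0.0.0/8 -> H2 at depth 8
  - 145.153.0.0/16 clear@16
  Q 99.178.14.207: descend 0110001110110010000 ; hops seen [H2,H4] ; pick H4
  Q 99.178.0.17: descend 0110001110110010000 ; hops seen [H2,H4] ; pick H4
  Q 81.0.3.62: descend 01010001 ; hops seen [H2,H1] ; pick H1
  Q 78.61.51.233: descend 010 ; hops seen [H2] ; pick H2
  Q 99.178.0.0: descend 0110001110110010000 ; hops seen [H2,H4] ; pick H4
  Q 99.178.0.13: descend 0110001110110010000 ; hops seen [H2,H4] ; pick H4
  Q 173.115.89.158: descend 10 ; hops seen [H2] ; pick H2

== LOOKUPS ==
["H4","H1","H3","H3","H4","H1","H4","H4","no-route","H1","H4","H1","H1","H1","H4","H4","H1","H2","H4","H4","H2"]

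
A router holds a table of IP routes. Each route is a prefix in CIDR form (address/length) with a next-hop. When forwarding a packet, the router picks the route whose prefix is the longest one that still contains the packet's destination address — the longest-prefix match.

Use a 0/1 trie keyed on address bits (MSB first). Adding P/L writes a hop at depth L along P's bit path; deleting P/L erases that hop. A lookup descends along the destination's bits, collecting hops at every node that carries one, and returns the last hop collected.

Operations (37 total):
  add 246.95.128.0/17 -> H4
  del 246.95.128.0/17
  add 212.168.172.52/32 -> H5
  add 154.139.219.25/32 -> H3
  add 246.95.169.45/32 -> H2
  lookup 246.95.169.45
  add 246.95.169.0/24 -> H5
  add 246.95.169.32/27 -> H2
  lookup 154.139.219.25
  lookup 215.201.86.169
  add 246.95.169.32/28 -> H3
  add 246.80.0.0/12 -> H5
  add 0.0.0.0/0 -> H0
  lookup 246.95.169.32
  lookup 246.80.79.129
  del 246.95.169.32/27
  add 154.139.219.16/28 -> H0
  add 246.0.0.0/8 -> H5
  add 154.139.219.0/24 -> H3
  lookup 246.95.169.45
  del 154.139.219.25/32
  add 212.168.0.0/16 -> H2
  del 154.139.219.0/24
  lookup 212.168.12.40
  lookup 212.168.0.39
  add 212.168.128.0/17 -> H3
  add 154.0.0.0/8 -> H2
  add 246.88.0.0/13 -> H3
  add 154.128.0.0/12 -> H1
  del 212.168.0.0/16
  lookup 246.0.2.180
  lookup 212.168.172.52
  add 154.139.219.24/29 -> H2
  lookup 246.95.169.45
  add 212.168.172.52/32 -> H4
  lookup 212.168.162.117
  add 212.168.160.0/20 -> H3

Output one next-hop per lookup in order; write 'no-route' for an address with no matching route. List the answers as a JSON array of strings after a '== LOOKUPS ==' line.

Apply in order:
  add 246.95.128.0/17 -> H4 at depth 17
  - 246.95.128.0/17 clear@17
  add 212.168.172.52/32 -> H5 at depth 32
  add 154.139.219.25/32 -> H3 at depth 32
  add 246.95.169.45/32 -> H2 at depth 32
  ? 246.95.169.45  path d0:-→d1:-→d2:-→d3:-→d4:-→d5:-→d6:-→d7:-→d8:-→d9:-→d10:-→d11:-→d12:-→d13:-→d14:-→d15:-→d16:-→d17:-→d18:-→d19:-→d20:-→d21:-→d22:-→d23:-→d24:-→d25:-→d26:-→d27:-→d28:-→d29:-→d30:-→d31:-→d32:H2  best=H2
  add 246.95.169.0/24 -> H5 at depth 24
  add 246.95.169.32/27 -> H2 at depth 27
  ? 154.139.219.25  path d0:-→d1:-→d2:-→d3:-→d4:-→d5:-→d6:-→d7:-→d8:-→d9:-→d10:-→d11:-→d12:-→d13:-→d14:-→d15:-→d16:-→d17:-→d18:-→d19:-→d20:-→d21:-→d22:-→d23:-→d24:-→d25:-→d26:-→d27:-→d28:-→d29:-→d30:-→d31:-→d32:H3  best=H3
  ? 215.201.86.169  path d0:-→d1:-→d2:-→d3:-→d4:-→d5:-→d6:-  best=no-route
  add 246.95.169.32/28 -> H3 at depth 28
  add 246.80.0.0/12 -> H5 at depth 12
  add 0.0.0.0/0 -> H0 at depth 0
  ? 246.95.169.32  path d0:H0→d1:-→d2:-→d3:-→d4:-→d5:-→d6:-→d7:-→d8:-→d9:-→d10:-→d11:-→d12:H5→d13:-→d14:-→d15:-→d16:-→d17:-→d18:-→d19:-→d20:-→d21:-→d22:-→d23:-→d24:H5→d25:-→d26:-→d27:H2→d28:H3  best=H3
  ? 246.80.79.129  path d0:H0→d1:-→d2:-→d3:-→d4:-→d5:-→d6:-→d7:-→d8:-→d9:-→d10:-→d11:-→d12:H5  best=H5
  - 246.95.169.32/27 clear@27
  add 154.139.219.16/28 -> H0 at depth 28
  add 246.0.0.0/8 -> H5 at depth 8
  add 154.139.219.0/24 -> H3 at depth 24
  ? 246.95.169.45  path d0:H0→d1:-→d2:-→d3:-→d4:-→d5:-→d6:-→d7:-→d8:H5→d9:-→d10:-→d11:-→d12:H5→d13:-→d14:-→d15:-→d16:-→d17:-→d18:-→d19:-→d20:-→d21:-→d22:-→d23:-→d24:H5→d25:-→d26:-→d27:-→d28:H3→d29:-→d30:-→d31:-→d32:H2  best=H2
  - 154.139.219.25/32 clear@32
  add 212.168.0.0/16 -> H2 at depth 16
  - 154.139.219.0/24 clear@24
  ? 212.168.12.40  path d0:H0→d1:-→d2:-→d3:-→d4:-→d5:-→d6:-→d7:-→d8:-→d9:-→d10:-→d11:-→d12:-→d13:-→d14:-→d15:-→d16:H2  best=H2
  ? 212.168.0.39  path d0:H0→d1:-→d2:-→d3:-→d4:-→d5:-→d6:-→d7:-→d8:-→d9:-→d10:-→d11:-→d12:-→d13:-→d14:-→d15:-→d16:H2  best=H2
  add 212.168.128.0/17 -> H3 at depth 17
  add 154.0.0.0/8 -> H2 at depth 8
  add 246.88.0.0/13 -> H3 at depth 13
  add 154.128.0.0/12 -> H1 at depth 12
  - 212.168.0.0/16 clear@16
  ? 246.0.2.180  path d0:H0→d1:-→d2:-→d3:-→d4:-→d5:-→d6:-→d7:-→d8:H5→d9:-  best=H5
  ? 212.168.172.52  path d0:H0→d1:-→d2:-→d3:-→d4:-→d5:-→d6:-→d7:-→d8:-→d9:-→d10:-→d11:-→d12:-→d13:-→d14:-→d15:-→d16:-→d17:H3→d18:-→d19:-→d20:-→d21:-→d22:-→d23:-→d24:-→d25:-→d26:-→d27:-→d28:-→d29:-→d30:-→d31:-→d32:H5  best=H5
  add 154.139.219.24/29 -> H2 at depth 29
  ? 246.95.169.45  path d0:H0→d1:-→d2:-→d3:-→d4:-→d5:-→d6:-→d7:-→d8:H5→d9:-→d10:-→d11:-→d12:H5→d13:H3→d14:-→d15:-→d16:-→d17:-→d18:-→d19:-→d20:-→d21:-→d22:-→d23:-→d24:H5→d25:-→d26:-→d27:-→d28:H3→d29:-→d30:-→d31:-→d32:H2  best=H2
  add 212.168.172.52/32 -> H4 at depth 32
  ? 212.168.162.117  path d0:H0→d1:-→d2:-→d3:-→d4:-→d5:-→d6:-→d7:-→d8:-→d9:-→d10:-→d11:-→d12:-→d13:-→d14:-→d15:-→d16:-→d17:H3→d18:-→d19:-→d20:-  best=H3
  add 212.168.160.0/20 -> H3 at depth 20

== LOOKUPS ==
["H2","H3","no-route","H3","H5","H2","H2","H2","H5","H5","H2","H3"]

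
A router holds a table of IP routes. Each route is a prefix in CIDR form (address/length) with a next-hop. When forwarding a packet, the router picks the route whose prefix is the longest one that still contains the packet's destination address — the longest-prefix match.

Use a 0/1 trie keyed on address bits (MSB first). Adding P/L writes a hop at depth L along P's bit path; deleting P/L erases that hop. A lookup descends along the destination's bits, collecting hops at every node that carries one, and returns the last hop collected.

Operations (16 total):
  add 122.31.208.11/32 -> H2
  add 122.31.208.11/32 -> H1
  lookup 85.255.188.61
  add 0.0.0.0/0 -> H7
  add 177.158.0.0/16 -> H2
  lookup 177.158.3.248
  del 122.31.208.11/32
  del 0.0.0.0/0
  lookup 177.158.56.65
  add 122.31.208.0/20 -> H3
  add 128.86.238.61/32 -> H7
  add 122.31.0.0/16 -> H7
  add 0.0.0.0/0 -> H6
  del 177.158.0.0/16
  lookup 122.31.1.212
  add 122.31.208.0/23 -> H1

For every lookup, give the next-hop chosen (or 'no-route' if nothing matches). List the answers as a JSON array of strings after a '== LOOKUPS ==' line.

Process each operation:
  + 122.31.208.11/32 (H2) depth=32
  + 122.31.208.11/32 (H1) depth=32
  lookup 85.255.188.61: bits 01 walk d0:-→d1:-→d2:- -> no-route
  + 0.0.0.0/0 (H7) depth=0
  + 177.158.0.0/16 (H2) depth=16
  lookup 177.158.3.248: bits 1011000110011110 walk d0:H7→d1:-→d2:-→d3:-→d4:-→d5:-→d6:-→d7:-→d8:-→d9:-→d10:-→d11:-→d12:-→d13:-→d14:-→d15:-→d16:H2 -> H2
  - 122.31.208.11/32 clear@32
  - 0.0.0.0/0 clear@0
  lookup 177.158.56.65: bits 1011000110011110 walk d0:-→d1:-→d2:-→d3:-→d4:-→d5:-→d6:-→d7:-→d8:-→d9:-→d10:-→d11:-→d12:-→d13:-→d14:-→d15:-→d16:H2 -> H2
  + 122.31.208.0/20 (H3) depth=20
  + 128.86.238.61/32 (H7) depth=32
  + 122.31.0.0/16 (H7) depth=16
  + 0.0.0.0/0 (H6) depth=0
  - 177.158.0.0/16 clear@16
  lookup 122.31.1.212: bits 0111101000011111 walk d0:H6→d1:-→d2:-→d3:-→d4:-→d5:-→d6:-→d7:-→d8:-→d9:-→d10:-→d11:-→d12:-→d13:-→d14:-→d15:-→d16:H7 -> H7
  + 122.31.208.0/23 (H1) depth=23

== LOOKUPS ==
["no-route","H2","H2","H7"]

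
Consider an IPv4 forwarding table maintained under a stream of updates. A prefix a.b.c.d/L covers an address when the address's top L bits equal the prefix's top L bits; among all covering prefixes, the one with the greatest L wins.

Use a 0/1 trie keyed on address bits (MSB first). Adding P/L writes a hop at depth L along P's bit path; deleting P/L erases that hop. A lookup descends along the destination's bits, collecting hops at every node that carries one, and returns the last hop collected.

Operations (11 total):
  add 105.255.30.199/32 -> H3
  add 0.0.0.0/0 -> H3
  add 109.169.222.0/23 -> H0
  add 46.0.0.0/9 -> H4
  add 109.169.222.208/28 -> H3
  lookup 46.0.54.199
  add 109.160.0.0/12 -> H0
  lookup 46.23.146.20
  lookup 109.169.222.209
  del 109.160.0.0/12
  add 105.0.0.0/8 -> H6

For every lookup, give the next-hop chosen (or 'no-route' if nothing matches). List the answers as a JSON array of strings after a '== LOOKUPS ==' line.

Apply in order:
  add 105.255.30.199/32 -> H3 at depth 32
  add 0.0.0.0/0 -> H3 at depth 0
  add 109.169.222.0/23 -> H0 at depth 23
  add 46.0.0.0/9 -> H4 at depth 9
  add 109.169.222.208/28 -> H3 at depth 28
  lookup 46.0.54.199: bits 001011100 walk d0:H3→d1:-→d2:-→d3:-→d4:-→d5:-→d6:-→d7:-→d8:-→d9:H4 -> H4
  add 109.160.0.0/12 -> H0 at depth 12
  lookup 46.23.146.20: bits 001011100 walk d0:H3→d1:-→d2:-→d3:-→d4:-→d5:-→d6:-→d7:-→d8:-→d9:H4 -> H4
  lookup 109.169.222.209: bits 0110110110101001110111101101 walk d0:H3→d1:-→d2:-→d3:-→d4:-→d5:-→d6:-→d7:-→d8:-→d9:-→d10:-→d11:-→d12:H0→d13:-→d14:-→d15:-→d16:-→d17:-→d18:-→d19:-→d20:-→d21:-→d22:-→d23:H0→d24:-→d25:-→d26:-→d27:-→d28:H3 -> H3
  - 109.160.0.0/12 clear@12
  add 105.0.0.0/8 -> H6 at depth 8

== LOOKUPS ==
["H4","H4","H3"]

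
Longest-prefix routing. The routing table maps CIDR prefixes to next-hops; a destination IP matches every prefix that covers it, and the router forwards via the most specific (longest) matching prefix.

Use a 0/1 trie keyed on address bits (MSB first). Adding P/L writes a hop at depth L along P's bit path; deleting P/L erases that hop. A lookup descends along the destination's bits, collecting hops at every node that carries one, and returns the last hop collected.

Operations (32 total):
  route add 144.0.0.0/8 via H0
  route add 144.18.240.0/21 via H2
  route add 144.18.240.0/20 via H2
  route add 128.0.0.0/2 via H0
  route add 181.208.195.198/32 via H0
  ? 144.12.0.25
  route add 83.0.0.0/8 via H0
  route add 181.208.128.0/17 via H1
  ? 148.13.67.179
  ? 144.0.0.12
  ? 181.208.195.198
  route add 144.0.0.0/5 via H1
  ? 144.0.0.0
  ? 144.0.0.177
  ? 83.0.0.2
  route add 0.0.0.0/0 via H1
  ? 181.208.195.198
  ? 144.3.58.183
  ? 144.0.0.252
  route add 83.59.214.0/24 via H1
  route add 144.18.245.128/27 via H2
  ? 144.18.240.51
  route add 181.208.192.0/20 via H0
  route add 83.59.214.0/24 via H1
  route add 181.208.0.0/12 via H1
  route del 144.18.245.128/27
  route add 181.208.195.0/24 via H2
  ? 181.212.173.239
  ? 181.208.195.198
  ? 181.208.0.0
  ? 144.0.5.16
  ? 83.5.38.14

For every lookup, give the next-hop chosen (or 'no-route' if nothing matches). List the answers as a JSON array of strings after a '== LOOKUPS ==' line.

Trace:
  + 144.0.0.0/8 (H0) depth=8
  + 144.18.240.0/21 (H2) depth=21
  + 144.18.240.0/20 (H2) depth=20
  + 128.0.0.0/2 (H0) depth=2
  + 181.208.195.198/32 (H0) depth=32
  ? 144.12.0.25  path d0:-→d1:-→d2:H0→d3:-→d4:-→d5:-→d6:-→d7:-→d8:H0→d9:-→d10:-→d11:-  best=H0
  + 83.0.0.0/8 (H0) depth=8
  + 181.208.128.0/17 (H1) depth=17
  ? 148.13.67.179  path d0:-→d1:-→d2:H0→d3:-→d4:-→d5:-  best=H0
  ? 144.0.0.12  path d0:-→d1:-→d2:H0→d3:-→d4:-→d5:-→d6:-→d7:-→d8:H0→d9:-→d10:-→d11:-  best=H0
  ? 181.208.195.198  path d0:-→d1:-→d2:H0→d3:-→d4:-→d5:-→d6:-→d7:-→d8:-→d9:-→d10:-→d11:-→d12:-→d13:-→d14:-→d15:-→d16:-→d17:H1→d18:-→d19:-→d20:-→d21:-→d22:-→d23:-→d24:-→d25:-→d26:-→d27:-→d28:-→d29:-→d30:-→d31:-→d32:H0  best=H0
  + 144.0.0.0/5 (H1) depth=5
  ? 144.0.0.0  path d0:-→d1:-→d2:H0→d3:-→d4:-→d5:H1→d6:-→d7:-→d8:H0→d9:-→d10:-→d11:-  best=H0
  ? 144.0.0.177  path d0:-→d1:-→d2:H0→d3:-→d4:-→d5:H1→d6:-→d7:-→d8:H0→d9:-→d10:-→d11:-  best=H0
  ? 83.0.0.2  path d0:-→d1:-→d2:-→d3:-→d4:-→d5:-→d6:-→d7:-→d8:H0  best=H0
  + 0.0.0.0/0 (H1) depth=0
  ? 181.208.195.198  path d0:H1→d1:-→d2:H0→d3:-→d4:-→d5:-→d6:-→d7:-→d8:-→d9:-→d10:-→d11:-→d12:-→d13:-→d14:-→d15:-→d16:-→d17:H1→d18:-→d19:-→d20:-→d21:-→d22:-→d23:-→d24:-→d25:-→d26:-→d27:-→d28:-→d29:-→d30:-→d31:-→d32:H0  best=H0
  ? 144.3.58.183  path d0:H1→d1:-→d2:H0→d3:-→d4:-→d5:H1→d6:-→d7:-→d8:H0→d9:-→d10:-→d11:-  best=H0
  ? 144.0.0.252  path d0:H1→d1:-→d2:H0→d3:-→d4:-→d5:H1→d6:-→d7:-→d8:H0→d9:-→d10:-→d11:-  best=H0
  + 83.59.214.0/24 (H1) depth=24
  + 144.18.245.128/27 (H2) depth=27
  ? 144.18.240.51  path d0:H1→d1:-→d2:H0→d3:-→d4:-→d5:H1→d6:-→d7:-→d8:H0→d9:-→d10:-→d11:-→d12:-→d13:-→d14:-→d15:-→d16:-→d17:-→d18:-→d19:-→d20:H2→d21:H2  best=H2
  + 181.208.192.0/20 (H0) depth=20
  + 83.59.214.0/24 (H1) depth=24
  + 181.208.0.0/12 (H1) depth=12
  - 144.18.245.128/27 clear@27
  + 181.208.195.0/24 (H2) depth=24
  ? 181.212.173.239  path d0:H1→d1:-→d2:H0→d3:-→d4:-→d5:-→d6:-→d7:-→d8:-→d9:-→d10:-→d11:-→d12:H1→d13:-  best=H1
  ? 181.208.195.198  path d0:H1→d1:-→d2:H0→d3:-→d4:-→d5:-→d6:-→d7:-→d8:-→d9:-→d10:-→d11:-→d12:H1→d13:-→d14:-→d15:-→d16:-→d17:H1→d18:-→d19:-→d20:H0→d21:-→d22:-→d23:-→d24:H2→d25:-→d26:-→d27:-→d28:-→d29:-→d30:-→d31:-→d32:H0  best=H0
  ? 181.208.0.0  path d0:H1→d1:-→d2:H0→d3:-→d4:-→d5:-→d6:-→d7:-→d8:-→d9:-→d10:-→d11:-→d12:H1→d13:-→d14:-→d15:-→d16:-  best=H1
  ? 144.0.5.16  path d0:H1→d1:-→d2:H0→d3:-→d4:-→d5:H1→d6:-→d7:-→d8:H0→d9:-→d10:-→d11:-  best=H0
  ? 83.5.38.14  path d0:H1→d1:-→d2:-→d3:-→d4:-→d5:-→d6:-→d7:-→d8:H0→d9:-→d10:-  best=H0

== LOOKUPS ==
["H0","H0","H0","H0","H0","H0","H0","H0","H0","H0","H2","H1","H0","H1","H0","H0"]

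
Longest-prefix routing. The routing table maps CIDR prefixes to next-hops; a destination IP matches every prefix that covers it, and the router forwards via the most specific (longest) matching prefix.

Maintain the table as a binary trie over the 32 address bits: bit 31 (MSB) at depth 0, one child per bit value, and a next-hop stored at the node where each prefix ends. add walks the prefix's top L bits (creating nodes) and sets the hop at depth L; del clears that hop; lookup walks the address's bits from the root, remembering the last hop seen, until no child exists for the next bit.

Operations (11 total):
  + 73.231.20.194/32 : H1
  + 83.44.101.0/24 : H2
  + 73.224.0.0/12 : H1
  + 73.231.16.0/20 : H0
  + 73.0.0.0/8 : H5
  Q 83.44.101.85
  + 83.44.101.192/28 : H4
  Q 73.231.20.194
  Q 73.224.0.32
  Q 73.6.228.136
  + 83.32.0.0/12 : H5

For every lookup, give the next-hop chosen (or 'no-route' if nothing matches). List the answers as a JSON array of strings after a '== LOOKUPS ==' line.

Process each operation:
  add 73.231.20.194/32 -> H1 at depth 32
  add 83.44.101.0/24 -> H2 at depth 24
  add 73.224.0.0/12 -> H1 at depth 12
  add 73.231.16.0/20 -> H0 at depth 20
  add 73.0.0.0/8 -> H5 at depth 8
  Q 83.44.101.85: descend 010100110010110001100101 ; hops seen [H2] ; pick H2
  add 83.44.101.192/28 -> H4 at depth 28
  Q 73.231.20.194: descend 01001001111001110001010011000010 ; hops seen [H5,H1,H0,H1] ; pick H1
  Q 73.224.0.32: descend 0100100111100 ; hops seen [H5,H1] ; pick H1
  Q 73.6.228.136: descend 01001001 ; hops seen [H5] ; pick H5
  add 83.32.0.0/12 -> H5 at depth 12

== LOOKUPS ==
["H2","H1","H1","H5"]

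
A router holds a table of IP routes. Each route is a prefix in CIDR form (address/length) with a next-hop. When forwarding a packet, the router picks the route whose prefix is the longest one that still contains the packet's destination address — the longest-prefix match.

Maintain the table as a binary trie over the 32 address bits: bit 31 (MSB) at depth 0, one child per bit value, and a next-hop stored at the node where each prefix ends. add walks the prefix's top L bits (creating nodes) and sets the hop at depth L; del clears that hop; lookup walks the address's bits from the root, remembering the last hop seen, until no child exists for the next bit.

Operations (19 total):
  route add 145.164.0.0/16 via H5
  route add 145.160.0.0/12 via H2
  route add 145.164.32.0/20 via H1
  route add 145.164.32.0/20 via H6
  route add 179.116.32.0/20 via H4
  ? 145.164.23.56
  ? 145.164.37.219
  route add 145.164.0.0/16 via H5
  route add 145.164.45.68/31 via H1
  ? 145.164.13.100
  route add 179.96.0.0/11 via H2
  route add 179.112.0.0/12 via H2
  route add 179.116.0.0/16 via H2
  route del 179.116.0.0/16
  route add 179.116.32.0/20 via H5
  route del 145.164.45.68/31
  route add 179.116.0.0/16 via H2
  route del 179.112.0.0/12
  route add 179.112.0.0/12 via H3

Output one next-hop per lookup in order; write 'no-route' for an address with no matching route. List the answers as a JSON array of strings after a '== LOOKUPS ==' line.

Process each operation:
  + 145.164.0.0/16 (H5) depth=16
  + 145.160.0.0/12 (H2) depth=12
  + 145.164.32.0/20 (H1) depth=20
  + 145.164.32.0/20 (H6) depth=20
  + 179.116.32.0/20 (H4) depth=20
  Q 145.164.23.56: descend 100100011010010000 ; hops seen [H2,H5] ; pick H5
  Q 145.164.37.219: descend 10010001101001000010 ; hops seen [H2,H5,H6] ; pick H6
  + 145.164.0.0/16 (H5) depth=16
  + 145.164.45.68/31 (H1) depth=31
  Q 145.164.13.100: descend 100100011010010000 ; hops seen [H2,H5] ; pick H5
  + 179.96.0.0/11 (H2) depth=11
  + 179.112.0.0/12 (H2) depth=12
  + 179.116.0.0/16 (H2) depth=16
  - 179.116.0.0/16 clear@16
  + 179.116.32.0/20 (H5) depth=20
  - 145.164.45.68/31 clear@31
  + 179.116.0.0/16 (H2) depth=16
  - 179.112.0.0/12 clear@12
  + 179.112.0.0/12 (H3) depth=12

== LOOKUPS ==
["H5","H6","H5"]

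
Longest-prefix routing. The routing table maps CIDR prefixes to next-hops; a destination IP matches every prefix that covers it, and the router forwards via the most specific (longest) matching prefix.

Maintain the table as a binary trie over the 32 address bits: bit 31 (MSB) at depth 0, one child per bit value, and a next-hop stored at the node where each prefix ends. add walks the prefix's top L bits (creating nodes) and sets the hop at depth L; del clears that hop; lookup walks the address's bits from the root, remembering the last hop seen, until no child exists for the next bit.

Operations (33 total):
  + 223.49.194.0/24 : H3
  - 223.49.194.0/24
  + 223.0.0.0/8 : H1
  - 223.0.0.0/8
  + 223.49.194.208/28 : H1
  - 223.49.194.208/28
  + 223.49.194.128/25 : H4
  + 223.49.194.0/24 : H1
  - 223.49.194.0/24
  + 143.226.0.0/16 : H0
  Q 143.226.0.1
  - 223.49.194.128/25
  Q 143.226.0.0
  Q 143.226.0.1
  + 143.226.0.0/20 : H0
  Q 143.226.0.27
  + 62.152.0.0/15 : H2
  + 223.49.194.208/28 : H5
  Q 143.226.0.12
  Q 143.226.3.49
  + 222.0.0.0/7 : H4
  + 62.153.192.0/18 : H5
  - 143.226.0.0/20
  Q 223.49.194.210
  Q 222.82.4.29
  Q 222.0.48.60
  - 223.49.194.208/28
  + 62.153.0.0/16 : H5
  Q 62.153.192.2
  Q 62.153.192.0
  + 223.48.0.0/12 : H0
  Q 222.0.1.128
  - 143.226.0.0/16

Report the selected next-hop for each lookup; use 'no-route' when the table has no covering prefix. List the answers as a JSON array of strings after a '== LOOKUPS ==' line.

Trace:
  + 223.49.194.0/24 (H3) depth=24
  del 223.49.194.0/24 (clear depth 24)
  + 223.0.0.0/8 (H1) depth=8
  del 223.0.0.0/8 (clear depth 8)
  + 223.49.194.208/28 (H1) depth=28
  del 223.49.194.208/28 (clear depth 28)
  + 223.49.194.128/25 (H4) depth=25
  + 223.49.194.0/24 (H1) depth=24
  del 223.49.194.0/24 (clear depth 24)
  + 143.226.0.0/16 (H0) depth=16
  Q 143.226.0.1: descend 1000111111100010 ; hops seen [H0] ; pick H0
  del 223.49.194.128/25 (clear depth 25)
  Q 143.226.0.0: descend 1000111111100010 ; hops seen [H0] ; pick H0
  Q 143.226.0.1: descend 1000111111100010 ; hops seen [H0] ; pick H0
  + 143.226.0.0/20 (H0) depth=20
  Q 143.226.0.27: descend 10001111111000100000 ; hops seen [H0,H0] ; pick H0
  + 62.152.0.0/15 (H2) depth=15
  + 223.49.194.208/28 (H5) depth=28
  Q 143.226.0.12: descend 10001111111000100000 ; hops seen [H0,H0] ; pick H0
  Q 143.226.3.49: descend 10001111111000100000 ; hops seen [H0,H0] ; pick H0
  + 222.0.0.0/7 (H4) depth=7
  + 62.153.192.0/18 (H5) depth=18
  del 143.226.0.0/20 (clear depth 20)
  Q 223.49.194.210: descend 1101111100110001110000101101 ; hops seen [H4,H5] ; pick H5
  Q 222.82.4.29: descend 1101111 ; hops seen [H4] ; pick H4
  Q 222.0.48.60: descend 1101111 ; hops seen [H4] ; pick H4
  del 223.49.194.208/28 (clear depth 28)
  + 62.153.0.0/16 (H5) depth=16
  Q 62.153.192.2: descend 001111101001100111 ; hops seen [H2,H5,H5] ; pick H5
  Q 62.153.192.0: descend 001111101001100111 ; hops seen [H2,H5,H5] ; pick H5
  + 223.48.0.0/12 (H0) depth=12
  Q 222.0.1.128: descend 1101111 ; hops seen [H4] ; pick H4
  del 143.226.0.0/16 (clear depth 16)

== LOOKUPS ==
["H0","H0","H0","H0","H0","H0","H5","H4","H4","H5","H5","H4"]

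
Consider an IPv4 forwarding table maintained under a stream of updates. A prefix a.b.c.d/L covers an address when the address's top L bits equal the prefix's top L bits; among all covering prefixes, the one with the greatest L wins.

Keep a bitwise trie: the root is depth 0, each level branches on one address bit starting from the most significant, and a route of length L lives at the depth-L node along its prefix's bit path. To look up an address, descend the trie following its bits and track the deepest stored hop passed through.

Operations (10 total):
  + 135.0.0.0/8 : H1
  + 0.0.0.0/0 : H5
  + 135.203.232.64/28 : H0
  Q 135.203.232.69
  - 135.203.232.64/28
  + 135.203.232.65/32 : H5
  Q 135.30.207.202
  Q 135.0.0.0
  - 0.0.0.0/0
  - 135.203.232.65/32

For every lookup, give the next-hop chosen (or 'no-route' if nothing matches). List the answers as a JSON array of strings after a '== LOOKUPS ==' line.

Process each operation:
  add 135.0.0.0/8 -> H1 at depth 8
  add 0.0.0.0/0 -> H5 at depth 0
  add 135.203.232.64/28 -> H0 at depth 28
  lookup 135.203.232.69: bits 1000011111001011111010000100 walk d0:H5→d1:-→d2:-→d3:-→d4:-→d5:-→d6:-→d7:-→d8:H1→d9:-→d10:-→d11:-→d12:-→d13:-→d14:-→d15:-→d16:-→d17:-→d18:-→d19:-→d20:-→d21:-→d22:-→d23:-→d24:-→d25:-→d26:-→d27:-→d28:H0 -> H0
  del 135.203.232.64/28 (clear depth 28)
  add 135.203.232.65/32 -> H5 at depth 32
  lookup 135.30.207.202: bits 10000111 walk d0:H5→d1:-→d2:-→d3:-→d4:-→d5:-→d6:-→d7:-→d8:H1 -> H1
  lookup 135.0.0.0: bits 10000111 walk d0:H5→d1:-→d2:-→d3:-→d4:-→d5:-→d6:-→d7:-→d8:H1 -> H1
  del 0.0.0.0/0 (clear depth 0)
  del 135.203.232.65/32 (clear depth 32)

== LOOKUPS ==
["H0","H1","H1"]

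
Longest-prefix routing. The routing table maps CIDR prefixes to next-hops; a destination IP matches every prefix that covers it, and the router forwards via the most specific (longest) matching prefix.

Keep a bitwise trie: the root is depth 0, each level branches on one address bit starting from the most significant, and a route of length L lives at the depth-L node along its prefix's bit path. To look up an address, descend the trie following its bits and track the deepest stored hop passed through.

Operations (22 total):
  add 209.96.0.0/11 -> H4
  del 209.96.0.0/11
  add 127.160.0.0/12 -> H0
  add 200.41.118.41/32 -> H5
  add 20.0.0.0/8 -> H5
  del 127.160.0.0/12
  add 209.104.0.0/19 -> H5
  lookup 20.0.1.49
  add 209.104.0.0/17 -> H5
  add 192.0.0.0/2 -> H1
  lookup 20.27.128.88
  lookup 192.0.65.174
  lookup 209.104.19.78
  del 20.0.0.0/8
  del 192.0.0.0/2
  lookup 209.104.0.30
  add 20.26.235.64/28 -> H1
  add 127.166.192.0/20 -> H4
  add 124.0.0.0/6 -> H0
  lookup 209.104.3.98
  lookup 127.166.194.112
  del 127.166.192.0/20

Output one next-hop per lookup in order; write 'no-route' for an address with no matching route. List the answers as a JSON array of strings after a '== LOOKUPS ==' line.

Process each operation:
  add 209.96.0.0/11 -> H4 at depth 11
  - 209.96.0.0/11 clear@11
  add 127.160.0.0/12 -> H0 at depth 12
  add 200.41.118.41/32 -> H5 at depth 32
  add 20.0.0.0/8 -> H5 at depth 8
  - 127.160.0.0/12 clear@12
  add 209.104.0.0/19 -> H5 at depth 19
  ? 20.0.1.49  path d0:-→d1:-→d2:-→d3:-→d4:-→d5:-→d6:-→d7:-→d8:H5  best=H5
  add 209.104.0.0/17 -> H5 at depth 17
  add 192.0.0.0/2 -> H1 at depth 2
  ? 20.27.128.88  path d0:-→d1:-→d2:-→d3:-→d4:-→d5:-→d6:-→d7:-→d8:H5  best=H5
  ? 192.0.65.174  path d0:-→d1:-→d2:H1→d3:-→d4:-  best=H1
  ? 209.104.19.78  path d0:-→d1:-→d2:H1→d3:-→d4:-→d5:-→d6:-→d7:-→d8:-→d9:-→d10:-→d11:-→d12:-→d13:-→d14:-→d15:-→d16:-→d17:H5→d18:-→d19:H5  best=H5
  - 20.0.0.0/8 clear@8
  - 192.0.0.0/2 clear@2
  ? 209.104.0.30  path d0:-→d1:-→d2:-→d3:-→d4:-→d5:-→d6:-→d7:-→d8:-→d9:-→d10:-→d11:-→d12:-→d13:-→d14:-→d15:-→d16:-→d17:H5→d18:-→d19:H5  best=H5
  add 20.26.235.64/28 -> H1 at depth 28
  add 127.166.192.0/20 -> H4 at depth 20
  add 124.0.0.0/6 -> H0 at depth 6
  ? 209.104.3.98  path d0:-→d1:-→d2:-→d3:-→d4:-→d5:-→d6:-→d7:-→d8:-→d9:-→d10:-→d11:-→d12:-→d13:-→d14:-→d15:-→d16:-→d17:H5→d18:-→d19:H5  best=H5
  ? 127.166.194.112  path d0:-→d1:-→d2:-→d3:-→d4:-→d5:-→d6:H0→d7:-→d8:-→d9:-→d10:-→d11:-→d12:-→d13:-→d14:-→d15:-→d16:-→d17:-→d18:-→d19:-→d20:H4  best=H4
  - 127.166.192.0/20 clear@20

== LOOKUPS ==
["H5","H5","H1","H5","H5","H5","H4"]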